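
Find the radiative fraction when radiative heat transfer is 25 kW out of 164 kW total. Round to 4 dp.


f_rad = Q_rad / Q_total
f_rad = 25 / 164 = 0.1524


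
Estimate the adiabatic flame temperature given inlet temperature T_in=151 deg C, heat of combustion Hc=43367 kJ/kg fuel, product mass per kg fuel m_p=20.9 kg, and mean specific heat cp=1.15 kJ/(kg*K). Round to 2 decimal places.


T_ad = T_in + Hc / (m_p * cp)
Denominator = 20.9 * 1.15 = 24.0350
Temperature rise = 43367 / 24.0350 = 1804.33 K
T_ad = 151 + 1804.33 = 1955.33 deg C


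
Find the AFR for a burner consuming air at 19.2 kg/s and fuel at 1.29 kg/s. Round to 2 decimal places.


AFR = m_air / m_fuel
AFR = 19.2 / 1.29 = 14.88


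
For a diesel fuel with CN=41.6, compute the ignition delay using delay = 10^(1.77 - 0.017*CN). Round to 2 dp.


delay = 10^(1.77 - 0.017*CN)
Exponent = 1.77 - 0.017*41.6 = 1.0628
delay = 10^1.0628 = 11.56 ms


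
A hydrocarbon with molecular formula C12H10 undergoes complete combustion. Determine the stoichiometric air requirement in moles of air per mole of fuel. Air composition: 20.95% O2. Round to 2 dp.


Balanced combustion: C12H10 + 14.5 O2 -> 12 CO2 + 5 H2O
O2 needed = C + H/4 = 12 + 10/4 = 14.50 moles
Air moles = O2 / 0.2095 = 14.50 / 0.2095 = 69.21 moles air


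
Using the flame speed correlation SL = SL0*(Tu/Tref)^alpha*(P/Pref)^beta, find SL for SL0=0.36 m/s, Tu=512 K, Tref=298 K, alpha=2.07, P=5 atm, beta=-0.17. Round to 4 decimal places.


SL = SL0 * (Tu/Tref)^alpha * (P/Pref)^beta
T ratio = 512/298 = 1.71812081
(T ratio)^alpha = 1.71812081^2.07 = 3.065922
(P/Pref)^beta = 5^(-0.17) = 0.760633
SL = 0.36 * 3.065922 * 0.760633 = 0.8395 m/s


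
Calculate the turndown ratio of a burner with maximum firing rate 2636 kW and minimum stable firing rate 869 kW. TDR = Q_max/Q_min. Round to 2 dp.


TDR = Q_max / Q_min
TDR = 2636 / 869 = 3.03


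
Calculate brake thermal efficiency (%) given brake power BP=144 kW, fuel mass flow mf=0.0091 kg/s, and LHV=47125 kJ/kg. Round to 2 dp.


eta_BTE = (BP / (mf * LHV)) * 100
Denominator = 0.0091 * 47125 = 428.8375 kW
eta_BTE = (144 / 428.8375) * 100 = 33.58%


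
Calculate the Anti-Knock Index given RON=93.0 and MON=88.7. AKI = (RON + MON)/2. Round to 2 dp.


AKI = (RON + MON) / 2
AKI = (93.0 + 88.7) / 2
AKI = 181.7 / 2 = 90.85


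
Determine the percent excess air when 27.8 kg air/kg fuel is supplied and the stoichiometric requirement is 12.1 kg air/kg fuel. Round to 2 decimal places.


Excess air = actual - stoichiometric = 27.8 - 12.1 = 15.70 kg/kg fuel
Excess air % = (excess / stoich) * 100 = (15.70 / 12.1) * 100 = 129.75%


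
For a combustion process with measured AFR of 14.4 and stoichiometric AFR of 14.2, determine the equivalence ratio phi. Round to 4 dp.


phi = AFR_stoich / AFR_actual
phi = 14.2 / 14.4 = 0.9861


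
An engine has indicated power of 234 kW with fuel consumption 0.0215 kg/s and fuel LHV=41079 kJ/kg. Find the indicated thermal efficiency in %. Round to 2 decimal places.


eta_ith = (IP / (mf * LHV)) * 100
Denominator = 0.0215 * 41079 = 883.1985 kW
eta_ith = (234 / 883.1985) * 100 = 26.49%


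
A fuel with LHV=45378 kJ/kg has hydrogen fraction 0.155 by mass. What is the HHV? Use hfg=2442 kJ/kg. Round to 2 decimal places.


HHV = LHV + hfg * 9 * H
Water addition = 2442 * 9 * 0.155 = 3406.590 kJ/kg
HHV = 45378 + 3406.590 = 48784.59 kJ/kg


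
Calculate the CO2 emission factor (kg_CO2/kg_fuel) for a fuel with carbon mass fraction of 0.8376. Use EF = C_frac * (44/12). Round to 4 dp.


EF = C_frac * (M_CO2 / M_C)
EF = 0.8376 * (44/12)
EF = 0.8376 * 3.666667 = 3.0712 kg_CO2/kg_fuel


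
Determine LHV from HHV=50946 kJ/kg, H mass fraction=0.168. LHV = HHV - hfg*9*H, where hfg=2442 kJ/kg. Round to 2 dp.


LHV = HHV - hfg * 9 * H
Water correction = 2442 * 9 * 0.168 = 3692.304 kJ/kg
LHV = 50946 - 3692.304 = 47253.70 kJ/kg


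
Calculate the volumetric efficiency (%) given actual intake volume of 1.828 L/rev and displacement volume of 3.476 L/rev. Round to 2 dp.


eta_v = (V_actual / V_disp) * 100
Ratio = 1.828 / 3.476 = 0.5259
eta_v = 0.5259 * 100 = 52.59%


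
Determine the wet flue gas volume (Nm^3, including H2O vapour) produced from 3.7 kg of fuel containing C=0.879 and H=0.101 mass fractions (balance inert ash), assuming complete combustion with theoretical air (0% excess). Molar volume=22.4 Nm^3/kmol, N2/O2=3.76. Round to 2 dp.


Per kg fuel: CO2 = (C/12 kmol)*22.4 = (0.879/12)*22.4 = 1.64080 Nm^3
Per kg fuel: H2O = (H/2 kmol)*22.4 = (0.101/2)*22.4 = 1.13120 Nm^3
O2 needed per kg fuel = C/12 + H/4 = 0.879/12 + 0.101/4 = 0.09850000 kmol
Per kg fuel: N2 = O2*3.76*22.4 = 0.09850000*3.76*22.4 = 8.29606 Nm^3
Total per kg = 1.64080 + 1.13120 + 8.29606 = 11.06806 Nm^3
Total = 11.06806 * 3.7 = 40.95 Nm^3


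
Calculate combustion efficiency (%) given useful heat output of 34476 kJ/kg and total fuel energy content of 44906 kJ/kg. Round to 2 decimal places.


Efficiency = (Q_useful / Q_fuel) * 100
Efficiency = (34476 / 44906) * 100
Efficiency = 0.7677 * 100 = 76.77%


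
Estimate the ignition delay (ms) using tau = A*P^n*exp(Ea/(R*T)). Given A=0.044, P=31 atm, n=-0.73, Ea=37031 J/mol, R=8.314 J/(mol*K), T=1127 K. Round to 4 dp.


tau = A * P^n * exp(Ea/(R*T))
P^n = 31^(-0.73) = 0.08152785
Ea/(R*T) = 37031/(8.314*1127) = 3.952133
exp(Ea/(R*T)) = 52.046241
tau = 0.044 * 0.08152785 * 52.046241 = 0.1867 ms


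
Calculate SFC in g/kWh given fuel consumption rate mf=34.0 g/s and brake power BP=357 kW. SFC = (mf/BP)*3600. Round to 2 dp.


SFC = (mf / BP) * 3600
Rate = 34.0 / 357 = 0.095238 g/(s*kW)
SFC = 0.095238 * 3600 = 342.86 g/kWh


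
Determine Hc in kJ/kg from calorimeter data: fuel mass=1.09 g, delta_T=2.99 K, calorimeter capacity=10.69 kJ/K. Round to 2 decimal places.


Hc = C_cal * delta_T / m_fuel
Q_released = 10.69 * 2.99 = 31.9631 kJ
m_fuel = 1.09 g = 1.09/1000 kg = 0.001090 kg
Hc = 31.9631 / 0.001090 = 29323.94 kJ/kg


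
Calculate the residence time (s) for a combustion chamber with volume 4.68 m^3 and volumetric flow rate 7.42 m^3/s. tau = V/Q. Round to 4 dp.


tau = V / Q_flow
tau = 4.68 / 7.42 = 0.6307 s


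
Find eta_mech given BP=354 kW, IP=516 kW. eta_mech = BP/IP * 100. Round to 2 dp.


eta_mech = (BP / IP) * 100
Ratio = 354 / 516 = 0.6860
eta_mech = 0.6860 * 100 = 68.60%


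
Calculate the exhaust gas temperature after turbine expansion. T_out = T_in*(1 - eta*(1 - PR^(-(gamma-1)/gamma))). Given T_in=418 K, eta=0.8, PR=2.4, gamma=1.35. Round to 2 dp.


T_out = T_in * (1 - eta * (1 - PR^(-(gamma-1)/gamma)))
Exponent = -(1.35-1)/1.35 = -0.25925926
PR^exp = 2.4^(-0.25925926) = 0.79694200
Factor = 1 - 0.8*(1 - 0.79694200) = 0.83755360
T_out = 418 * 0.83755360 = 350.10 K


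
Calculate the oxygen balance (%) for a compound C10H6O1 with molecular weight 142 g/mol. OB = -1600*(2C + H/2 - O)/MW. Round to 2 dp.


OB = -1600 * (2C + H/2 - O) / MW
Inner = 2*10 + 6/2 - 1 = 22.00
OB = -1600 * 22.00 / 142 = -247.89%


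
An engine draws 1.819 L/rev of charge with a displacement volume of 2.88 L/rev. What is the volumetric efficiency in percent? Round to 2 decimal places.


eta_v = (V_actual / V_disp) * 100
Ratio = 1.819 / 2.88 = 0.6316
eta_v = 0.6316 * 100 = 63.16%


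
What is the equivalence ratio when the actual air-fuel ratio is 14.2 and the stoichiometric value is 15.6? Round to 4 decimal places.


phi = AFR_stoich / AFR_actual
phi = 15.6 / 14.2 = 1.0986


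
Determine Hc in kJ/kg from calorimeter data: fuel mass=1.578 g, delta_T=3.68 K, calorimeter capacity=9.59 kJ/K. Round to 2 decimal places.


Hc = C_cal * delta_T / m_fuel
Q_released = 9.59 * 3.68 = 35.2912 kJ
m_fuel = 1.578 g = 1.578/1000 kg = 0.001578 kg
Hc = 35.2912 / 0.001578 = 22364.51 kJ/kg


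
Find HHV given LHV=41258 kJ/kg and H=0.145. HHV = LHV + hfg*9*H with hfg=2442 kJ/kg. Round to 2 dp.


HHV = LHV + hfg * 9 * H
Water addition = 2442 * 9 * 0.145 = 3186.810 kJ/kg
HHV = 41258 + 3186.810 = 44444.81 kJ/kg


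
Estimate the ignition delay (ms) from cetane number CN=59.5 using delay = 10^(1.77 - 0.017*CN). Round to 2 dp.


delay = 10^(1.77 - 0.017*CN)
Exponent = 1.77 - 0.017*59.5 = 0.7585
delay = 10^0.7585 = 5.73 ms


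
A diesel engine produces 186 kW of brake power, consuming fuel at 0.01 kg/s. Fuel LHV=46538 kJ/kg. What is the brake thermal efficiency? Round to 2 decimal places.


eta_BTE = (BP / (mf * LHV)) * 100
Denominator = 0.01 * 46538 = 465.3800 kW
eta_BTE = (186 / 465.3800) * 100 = 39.97%


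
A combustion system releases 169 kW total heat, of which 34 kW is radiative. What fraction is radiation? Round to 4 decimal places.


f_rad = Q_rad / Q_total
f_rad = 34 / 169 = 0.2012


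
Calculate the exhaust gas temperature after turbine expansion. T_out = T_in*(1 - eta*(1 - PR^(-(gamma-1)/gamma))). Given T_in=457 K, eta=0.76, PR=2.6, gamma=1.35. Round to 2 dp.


T_out = T_in * (1 - eta * (1 - PR^(-(gamma-1)/gamma)))
Exponent = -(1.35-1)/1.35 = -0.25925926
PR^exp = 2.6^(-0.25925926) = 0.78057442
Factor = 1 - 0.76*(1 - 0.78057442) = 0.83323656
T_out = 457 * 0.83323656 = 380.79 K


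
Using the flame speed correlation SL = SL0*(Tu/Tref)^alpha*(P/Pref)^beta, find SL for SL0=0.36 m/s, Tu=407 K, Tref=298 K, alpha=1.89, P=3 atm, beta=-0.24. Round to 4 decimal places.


SL = SL0 * (Tu/Tref)^alpha * (P/Pref)^beta
T ratio = 407/298 = 1.36577181
(T ratio)^alpha = 1.36577181^1.89 = 1.802456
(P/Pref)^beta = 3^(-0.24) = 0.768229
SL = 0.36 * 1.802456 * 0.768229 = 0.4985 m/s


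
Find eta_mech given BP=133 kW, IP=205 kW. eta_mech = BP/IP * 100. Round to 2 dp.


eta_mech = (BP / IP) * 100
Ratio = 133 / 205 = 0.6488
eta_mech = 0.6488 * 100 = 64.88%


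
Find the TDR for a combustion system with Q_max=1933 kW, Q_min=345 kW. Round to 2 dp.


TDR = Q_max / Q_min
TDR = 1933 / 345 = 5.60


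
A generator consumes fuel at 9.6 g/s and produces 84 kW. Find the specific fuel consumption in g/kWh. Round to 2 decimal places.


SFC = (mf / BP) * 3600
Rate = 9.6 / 84 = 0.114286 g/(s*kW)
SFC = 0.114286 * 3600 = 411.43 g/kWh


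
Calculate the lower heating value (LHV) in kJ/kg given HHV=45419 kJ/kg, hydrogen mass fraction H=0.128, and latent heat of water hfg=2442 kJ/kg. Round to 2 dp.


LHV = HHV - hfg * 9 * H
Water correction = 2442 * 9 * 0.128 = 2813.184 kJ/kg
LHV = 45419 - 2813.184 = 42605.82 kJ/kg


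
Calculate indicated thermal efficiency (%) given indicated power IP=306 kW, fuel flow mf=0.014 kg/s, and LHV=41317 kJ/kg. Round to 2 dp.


eta_ith = (IP / (mf * LHV)) * 100
Denominator = 0.014 * 41317 = 578.4380 kW
eta_ith = (306 / 578.4380) * 100 = 52.90%


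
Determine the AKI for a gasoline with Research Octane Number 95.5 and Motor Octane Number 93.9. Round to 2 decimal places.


AKI = (RON + MON) / 2
AKI = (95.5 + 93.9) / 2
AKI = 189.4 / 2 = 94.70


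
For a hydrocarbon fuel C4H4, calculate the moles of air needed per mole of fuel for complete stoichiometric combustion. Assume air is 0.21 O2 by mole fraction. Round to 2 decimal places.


Balanced combustion: C4H4 + 5 O2 -> 4 CO2 + 2 H2O
O2 needed = C + H/4 = 4 + 4/4 = 5.00 moles
Air moles = O2 / 0.21 = 5.00 / 0.21 = 23.81 moles air


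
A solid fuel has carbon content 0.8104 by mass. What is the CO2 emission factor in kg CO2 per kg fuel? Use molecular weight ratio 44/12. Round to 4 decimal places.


EF = C_frac * (M_CO2 / M_C)
EF = 0.8104 * (44/12)
EF = 0.8104 * 3.666667 = 2.9715 kg_CO2/kg_fuel


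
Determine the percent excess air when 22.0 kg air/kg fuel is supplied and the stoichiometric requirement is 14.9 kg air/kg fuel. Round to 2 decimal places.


Excess air = actual - stoichiometric = 22.0 - 14.9 = 7.10 kg/kg fuel
Excess air % = (excess / stoich) * 100 = (7.10 / 14.9) * 100 = 47.65%


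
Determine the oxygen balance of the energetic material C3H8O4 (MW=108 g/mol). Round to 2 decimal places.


OB = -1600 * (2C + H/2 - O) / MW
Inner = 2*3 + 8/2 - 4 = 6.00
OB = -1600 * 6.00 / 108 = -88.89%


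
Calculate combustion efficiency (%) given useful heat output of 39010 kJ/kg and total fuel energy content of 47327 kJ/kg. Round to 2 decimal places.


Efficiency = (Q_useful / Q_fuel) * 100
Efficiency = (39010 / 47327) * 100
Efficiency = 0.8243 * 100 = 82.43%


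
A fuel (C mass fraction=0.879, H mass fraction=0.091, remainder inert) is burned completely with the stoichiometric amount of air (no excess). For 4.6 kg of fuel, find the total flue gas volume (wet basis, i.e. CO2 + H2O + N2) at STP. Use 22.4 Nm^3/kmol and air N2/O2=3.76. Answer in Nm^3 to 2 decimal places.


Per kg fuel: CO2 = (C/12 kmol)*22.4 = (0.879/12)*22.4 = 1.64080 Nm^3
Per kg fuel: H2O = (H/2 kmol)*22.4 = (0.091/2)*22.4 = 1.01920 Nm^3
O2 needed per kg fuel = C/12 + H/4 = 0.879/12 + 0.091/4 = 0.09600000 kmol
Per kg fuel: N2 = O2*3.76*22.4 = 0.09600000*3.76*22.4 = 8.08550 Nm^3
Total per kg = 1.64080 + 1.01920 + 8.08550 = 10.74550 Nm^3
Total = 10.74550 * 4.6 = 49.43 Nm^3


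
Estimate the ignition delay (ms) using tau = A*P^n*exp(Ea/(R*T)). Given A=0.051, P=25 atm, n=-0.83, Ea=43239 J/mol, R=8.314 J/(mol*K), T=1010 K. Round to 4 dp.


tau = A * P^n * exp(Ea/(R*T))
P^n = 25^(-0.83) = 0.06913688
Ea/(R*T) = 43239/(8.314*1010) = 5.149253
exp(Ea/(R*T)) = 172.302766
tau = 0.051 * 0.06913688 * 172.302766 = 0.6075 ms


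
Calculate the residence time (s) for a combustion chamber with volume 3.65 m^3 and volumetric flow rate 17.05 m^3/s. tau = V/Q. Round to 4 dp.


tau = V / Q_flow
tau = 3.65 / 17.05 = 0.2141 s


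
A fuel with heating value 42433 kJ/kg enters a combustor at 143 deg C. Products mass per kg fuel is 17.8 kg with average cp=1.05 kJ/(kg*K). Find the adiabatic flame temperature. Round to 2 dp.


T_ad = T_in + Hc / (m_p * cp)
Denominator = 17.8 * 1.05 = 18.6900
Temperature rise = 42433 / 18.6900 = 2270.36 K
T_ad = 143 + 2270.36 = 2413.36 deg C


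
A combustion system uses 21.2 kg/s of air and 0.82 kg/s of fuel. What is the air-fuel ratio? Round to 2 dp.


AFR = m_air / m_fuel
AFR = 21.2 / 0.82 = 25.85


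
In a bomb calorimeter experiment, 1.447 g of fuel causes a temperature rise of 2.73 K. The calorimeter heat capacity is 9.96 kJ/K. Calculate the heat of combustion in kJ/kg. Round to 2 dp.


Hc = C_cal * delta_T / m_fuel
Q_released = 9.96 * 2.73 = 27.1908 kJ
m_fuel = 1.447 g = 1.447/1000 kg = 0.001447 kg
Hc = 27.1908 / 0.001447 = 18791.15 kJ/kg


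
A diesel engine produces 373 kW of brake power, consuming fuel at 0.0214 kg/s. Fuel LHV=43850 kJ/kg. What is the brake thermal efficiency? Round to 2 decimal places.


eta_BTE = (BP / (mf * LHV)) * 100
Denominator = 0.0214 * 43850 = 938.3900 kW
eta_BTE = (373 / 938.3900) * 100 = 39.75%


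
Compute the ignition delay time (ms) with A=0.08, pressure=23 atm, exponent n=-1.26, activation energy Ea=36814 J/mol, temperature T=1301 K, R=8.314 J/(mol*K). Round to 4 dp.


tau = A * P^n * exp(Ea/(R*T))
P^n = 23^(-1.26) = 0.01924079
Ea/(R*T) = 36814/(8.314*1301) = 3.403500
exp(Ea/(R*T)) = 30.069143
tau = 0.08 * 0.01924079 * 30.069143 = 0.0463 ms


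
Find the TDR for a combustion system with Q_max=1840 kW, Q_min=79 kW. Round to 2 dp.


TDR = Q_max / Q_min
TDR = 1840 / 79 = 23.29


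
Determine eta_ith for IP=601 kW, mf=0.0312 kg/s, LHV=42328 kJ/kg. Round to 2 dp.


eta_ith = (IP / (mf * LHV)) * 100
Denominator = 0.0312 * 42328 = 1320.6336 kW
eta_ith = (601 / 1320.6336) * 100 = 45.51%


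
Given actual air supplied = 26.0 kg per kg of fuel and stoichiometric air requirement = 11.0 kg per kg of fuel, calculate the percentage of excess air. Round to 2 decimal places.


Excess air = actual - stoichiometric = 26.0 - 11.0 = 15.00 kg/kg fuel
Excess air % = (excess / stoich) * 100 = (15.00 / 11.0) * 100 = 136.36%


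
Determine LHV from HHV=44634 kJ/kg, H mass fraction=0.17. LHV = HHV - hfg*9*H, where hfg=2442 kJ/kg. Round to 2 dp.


LHV = HHV - hfg * 9 * H
Water correction = 2442 * 9 * 0.17 = 3736.260 kJ/kg
LHV = 44634 - 3736.260 = 40897.74 kJ/kg


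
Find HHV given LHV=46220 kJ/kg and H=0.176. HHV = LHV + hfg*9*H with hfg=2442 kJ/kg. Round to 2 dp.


HHV = LHV + hfg * 9 * H
Water addition = 2442 * 9 * 0.176 = 3868.128 kJ/kg
HHV = 46220 + 3868.128 = 50088.13 kJ/kg


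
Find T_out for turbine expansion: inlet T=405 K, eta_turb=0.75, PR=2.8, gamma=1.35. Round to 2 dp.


T_out = T_in * (1 - eta * (1 - PR^(-(gamma-1)/gamma)))
Exponent = -(1.35-1)/1.35 = -0.25925926
PR^exp = 2.8^(-0.25925926) = 0.76572026
Factor = 1 - 0.75*(1 - 0.76572026) = 0.82429020
T_out = 405 * 0.82429020 = 333.84 K


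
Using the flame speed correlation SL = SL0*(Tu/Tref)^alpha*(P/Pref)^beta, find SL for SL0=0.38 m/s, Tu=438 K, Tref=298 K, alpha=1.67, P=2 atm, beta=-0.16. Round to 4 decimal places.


SL = SL0 * (Tu/Tref)^alpha * (P/Pref)^beta
T ratio = 438/298 = 1.46979866
(T ratio)^alpha = 1.46979866^1.67 = 1.902482
(P/Pref)^beta = 2^(-0.16) = 0.895025
SL = 0.38 * 1.902482 * 0.895025 = 0.6471 m/s


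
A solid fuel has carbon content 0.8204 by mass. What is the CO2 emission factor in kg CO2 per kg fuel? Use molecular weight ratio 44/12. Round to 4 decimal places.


EF = C_frac * (M_CO2 / M_C)
EF = 0.8204 * (44/12)
EF = 0.8204 * 3.666667 = 3.0081 kg_CO2/kg_fuel


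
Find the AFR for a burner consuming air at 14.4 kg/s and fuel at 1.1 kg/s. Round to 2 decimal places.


AFR = m_air / m_fuel
AFR = 14.4 / 1.1 = 13.09


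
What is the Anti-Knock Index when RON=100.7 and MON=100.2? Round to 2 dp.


AKI = (RON + MON) / 2
AKI = (100.7 + 100.2) / 2
AKI = 200.9 / 2 = 100.45


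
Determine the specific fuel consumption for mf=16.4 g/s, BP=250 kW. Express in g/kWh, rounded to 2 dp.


SFC = (mf / BP) * 3600
Rate = 16.4 / 250 = 0.065600 g/(s*kW)
SFC = 0.065600 * 3600 = 236.16 g/kWh


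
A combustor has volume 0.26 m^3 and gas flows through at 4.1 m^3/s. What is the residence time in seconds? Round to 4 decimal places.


tau = V / Q_flow
tau = 0.26 / 4.1 = 0.0634 s


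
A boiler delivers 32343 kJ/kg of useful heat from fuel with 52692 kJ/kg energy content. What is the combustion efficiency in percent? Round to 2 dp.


Efficiency = (Q_useful / Q_fuel) * 100
Efficiency = (32343 / 52692) * 100
Efficiency = 0.6138 * 100 = 61.38%


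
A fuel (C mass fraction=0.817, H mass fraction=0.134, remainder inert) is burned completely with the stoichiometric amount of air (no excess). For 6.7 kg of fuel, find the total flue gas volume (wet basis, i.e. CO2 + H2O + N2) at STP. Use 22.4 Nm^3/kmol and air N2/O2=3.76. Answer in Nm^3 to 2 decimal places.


Per kg fuel: CO2 = (C/12 kmol)*22.4 = (0.817/12)*22.4 = 1.52507 Nm^3
Per kg fuel: H2O = (H/2 kmol)*22.4 = (0.134/2)*22.4 = 1.50080 Nm^3
O2 needed per kg fuel = C/12 + H/4 = 0.817/12 + 0.134/4 = 0.10158333 kmol
Per kg fuel: N2 = O2*3.76*22.4 = 0.10158333*3.76*22.4 = 8.55575 Nm^3
Total per kg = 1.52507 + 1.50080 + 8.55575 = 11.58162 Nm^3
Total = 11.58162 * 6.7 = 77.60 Nm^3


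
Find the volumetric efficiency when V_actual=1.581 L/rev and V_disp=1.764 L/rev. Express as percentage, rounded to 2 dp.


eta_v = (V_actual / V_disp) * 100
Ratio = 1.581 / 1.764 = 0.8963
eta_v = 0.8963 * 100 = 89.63%


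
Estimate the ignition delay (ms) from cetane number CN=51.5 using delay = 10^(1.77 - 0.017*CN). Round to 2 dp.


delay = 10^(1.77 - 0.017*CN)
Exponent = 1.77 - 0.017*51.5 = 0.8945
delay = 10^0.8945 = 7.84 ms


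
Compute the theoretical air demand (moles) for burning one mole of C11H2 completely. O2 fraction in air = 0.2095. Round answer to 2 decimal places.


Balanced combustion: C11H2 + 11.5 O2 -> 11 CO2 + 1 H2O
O2 needed = C + H/4 = 11 + 2/4 = 11.50 moles
Air moles = O2 / 0.2095 = 11.50 / 0.2095 = 54.89 moles air


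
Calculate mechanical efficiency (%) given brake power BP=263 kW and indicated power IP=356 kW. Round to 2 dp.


eta_mech = (BP / IP) * 100
Ratio = 263 / 356 = 0.7388
eta_mech = 0.7388 * 100 = 73.88%


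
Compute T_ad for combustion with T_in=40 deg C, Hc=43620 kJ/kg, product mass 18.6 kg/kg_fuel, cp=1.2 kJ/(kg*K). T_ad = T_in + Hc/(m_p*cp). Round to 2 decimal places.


T_ad = T_in + Hc / (m_p * cp)
Denominator = 18.6 * 1.2 = 22.3200
Temperature rise = 43620 / 22.3200 = 1954.30 K
T_ad = 40 + 1954.30 = 1994.30 deg C


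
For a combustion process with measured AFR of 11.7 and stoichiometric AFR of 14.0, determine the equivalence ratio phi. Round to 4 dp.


phi = AFR_stoich / AFR_actual
phi = 14.0 / 11.7 = 1.1966


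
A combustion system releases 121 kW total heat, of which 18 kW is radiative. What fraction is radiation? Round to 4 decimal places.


f_rad = Q_rad / Q_total
f_rad = 18 / 121 = 0.1488


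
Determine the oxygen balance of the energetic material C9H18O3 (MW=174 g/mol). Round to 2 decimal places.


OB = -1600 * (2C + H/2 - O) / MW
Inner = 2*9 + 18/2 - 3 = 24.00
OB = -1600 * 24.00 / 174 = -220.69%


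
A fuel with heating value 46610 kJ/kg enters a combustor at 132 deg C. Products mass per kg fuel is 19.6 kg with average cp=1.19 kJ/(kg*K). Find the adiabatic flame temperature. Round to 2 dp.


T_ad = T_in + Hc / (m_p * cp)
Denominator = 19.6 * 1.19 = 23.3240
Temperature rise = 46610 / 23.3240 = 1998.37 K
T_ad = 132 + 1998.37 = 2130.37 deg C


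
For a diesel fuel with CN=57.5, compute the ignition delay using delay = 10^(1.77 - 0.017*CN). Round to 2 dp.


delay = 10^(1.77 - 0.017*CN)
Exponent = 1.77 - 0.017*57.5 = 0.7925
delay = 10^0.7925 = 6.20 ms


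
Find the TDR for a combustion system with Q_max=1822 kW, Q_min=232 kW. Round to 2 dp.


TDR = Q_max / Q_min
TDR = 1822 / 232 = 7.85


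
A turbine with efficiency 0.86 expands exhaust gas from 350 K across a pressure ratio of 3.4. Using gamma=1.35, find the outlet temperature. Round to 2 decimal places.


T_out = T_in * (1 - eta * (1 - PR^(-(gamma-1)/gamma)))
Exponent = -(1.35-1)/1.35 = -0.25925926
PR^exp = 3.4^(-0.25925926) = 0.72813041
Factor = 1 - 0.86*(1 - 0.72813041) = 0.76619215
T_out = 350 * 0.76619215 = 268.17 K


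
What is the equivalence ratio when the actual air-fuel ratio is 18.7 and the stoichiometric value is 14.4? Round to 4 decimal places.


phi = AFR_stoich / AFR_actual
phi = 14.4 / 18.7 = 0.7701


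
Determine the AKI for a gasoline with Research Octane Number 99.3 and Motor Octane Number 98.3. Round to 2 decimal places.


AKI = (RON + MON) / 2
AKI = (99.3 + 98.3) / 2
AKI = 197.6 / 2 = 98.80


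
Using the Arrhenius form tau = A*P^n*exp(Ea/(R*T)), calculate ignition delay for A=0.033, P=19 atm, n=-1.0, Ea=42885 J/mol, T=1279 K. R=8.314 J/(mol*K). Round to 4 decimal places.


tau = A * P^n * exp(Ea/(R*T))
P^n = 19^(-1.0) = 0.05263158
Ea/(R*T) = 42885/(8.314*1279) = 4.032969
exp(Ea/(R*T)) = 56.428180
tau = 0.033 * 0.05263158 * 56.428180 = 0.0980 ms


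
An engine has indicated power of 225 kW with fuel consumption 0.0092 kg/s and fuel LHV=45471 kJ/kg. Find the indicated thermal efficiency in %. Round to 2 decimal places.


eta_ith = (IP / (mf * LHV)) * 100
Denominator = 0.0092 * 45471 = 418.3332 kW
eta_ith = (225 / 418.3332) * 100 = 53.78%


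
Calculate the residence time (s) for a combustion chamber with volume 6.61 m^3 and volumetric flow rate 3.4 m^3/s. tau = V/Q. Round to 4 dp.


tau = V / Q_flow
tau = 6.61 / 3.4 = 1.9441 s


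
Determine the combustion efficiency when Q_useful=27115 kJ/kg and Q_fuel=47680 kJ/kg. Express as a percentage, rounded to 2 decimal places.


Efficiency = (Q_useful / Q_fuel) * 100
Efficiency = (27115 / 47680) * 100
Efficiency = 0.5687 * 100 = 56.87%


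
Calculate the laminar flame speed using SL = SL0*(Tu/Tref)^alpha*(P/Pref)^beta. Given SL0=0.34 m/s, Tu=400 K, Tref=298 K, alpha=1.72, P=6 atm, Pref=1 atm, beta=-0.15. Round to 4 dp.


SL = SL0 * (Tu/Tref)^alpha * (P/Pref)^beta
T ratio = 400/298 = 1.34228188
(T ratio)^alpha = 1.34228188^1.72 = 1.659171
(P/Pref)^beta = 6^(-0.15) = 0.764324
SL = 0.34 * 1.659171 * 0.764324 = 0.4312 m/s


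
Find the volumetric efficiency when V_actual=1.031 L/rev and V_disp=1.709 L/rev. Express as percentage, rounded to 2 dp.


eta_v = (V_actual / V_disp) * 100
Ratio = 1.031 / 1.709 = 0.6033
eta_v = 0.6033 * 100 = 60.33%


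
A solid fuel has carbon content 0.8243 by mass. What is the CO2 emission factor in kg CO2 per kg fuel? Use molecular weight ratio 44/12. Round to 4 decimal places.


EF = C_frac * (M_CO2 / M_C)
EF = 0.8243 * (44/12)
EF = 0.8243 * 3.666667 = 3.0224 kg_CO2/kg_fuel


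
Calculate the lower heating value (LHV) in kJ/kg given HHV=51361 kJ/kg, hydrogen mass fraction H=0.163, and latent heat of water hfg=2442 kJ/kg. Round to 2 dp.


LHV = HHV - hfg * 9 * H
Water correction = 2442 * 9 * 0.163 = 3582.414 kJ/kg
LHV = 51361 - 3582.414 = 47778.59 kJ/kg


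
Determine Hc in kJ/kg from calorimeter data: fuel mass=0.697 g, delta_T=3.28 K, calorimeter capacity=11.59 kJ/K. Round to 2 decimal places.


Hc = C_cal * delta_T / m_fuel
Q_released = 11.59 * 3.28 = 38.0152 kJ
m_fuel = 0.697 g = 0.697/1000 kg = 0.000697 kg
Hc = 38.0152 / 0.000697 = 54541.18 kJ/kg


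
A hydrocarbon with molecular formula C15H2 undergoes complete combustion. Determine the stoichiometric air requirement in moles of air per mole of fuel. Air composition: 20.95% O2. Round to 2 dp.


Balanced combustion: C15H2 + 15.5 O2 -> 15 CO2 + 1 H2O
O2 needed = C + H/4 = 15 + 2/4 = 15.50 moles
Air moles = O2 / 0.2095 = 15.50 / 0.2095 = 73.99 moles air


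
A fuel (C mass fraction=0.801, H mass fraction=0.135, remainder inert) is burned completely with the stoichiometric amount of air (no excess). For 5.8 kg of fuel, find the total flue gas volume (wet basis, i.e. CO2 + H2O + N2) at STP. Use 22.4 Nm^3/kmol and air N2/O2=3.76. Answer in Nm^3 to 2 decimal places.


Per kg fuel: CO2 = (C/12 kmol)*22.4 = (0.801/12)*22.4 = 1.49520 Nm^3
Per kg fuel: H2O = (H/2 kmol)*22.4 = (0.135/2)*22.4 = 1.51200 Nm^3
O2 needed per kg fuel = C/12 + H/4 = 0.801/12 + 0.135/4 = 0.10050000 kmol
Per kg fuel: N2 = O2*3.76*22.4 = 0.10050000*3.76*22.4 = 8.46451 Nm^3
Total per kg = 1.49520 + 1.51200 + 8.46451 = 11.47171 Nm^3
Total = 11.47171 * 5.8 = 66.54 Nm^3


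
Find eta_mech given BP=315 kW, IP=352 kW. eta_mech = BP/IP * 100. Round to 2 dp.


eta_mech = (BP / IP) * 100
Ratio = 315 / 352 = 0.8949
eta_mech = 0.8949 * 100 = 89.49%


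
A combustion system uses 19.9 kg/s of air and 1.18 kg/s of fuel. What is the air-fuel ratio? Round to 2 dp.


AFR = m_air / m_fuel
AFR = 19.9 / 1.18 = 16.86


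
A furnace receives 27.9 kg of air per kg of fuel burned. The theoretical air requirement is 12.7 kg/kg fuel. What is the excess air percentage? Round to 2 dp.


Excess air = actual - stoichiometric = 27.9 - 12.7 = 15.20 kg/kg fuel
Excess air % = (excess / stoich) * 100 = (15.20 / 12.7) * 100 = 119.69%


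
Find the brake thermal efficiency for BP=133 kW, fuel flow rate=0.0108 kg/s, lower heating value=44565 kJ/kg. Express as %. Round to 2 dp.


eta_BTE = (BP / (mf * LHV)) * 100
Denominator = 0.0108 * 44565 = 481.3020 kW
eta_BTE = (133 / 481.3020) * 100 = 27.63%


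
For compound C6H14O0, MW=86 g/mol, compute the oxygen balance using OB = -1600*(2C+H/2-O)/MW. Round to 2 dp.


OB = -1600 * (2C + H/2 - O) / MW
Inner = 2*6 + 14/2 - 0 = 19.00
OB = -1600 * 19.00 / 86 = -353.49%


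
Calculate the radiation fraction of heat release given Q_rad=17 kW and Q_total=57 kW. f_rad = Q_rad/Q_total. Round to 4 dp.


f_rad = Q_rad / Q_total
f_rad = 17 / 57 = 0.2982


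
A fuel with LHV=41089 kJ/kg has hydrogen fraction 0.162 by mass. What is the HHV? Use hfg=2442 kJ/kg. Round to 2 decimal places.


HHV = LHV + hfg * 9 * H
Water addition = 2442 * 9 * 0.162 = 3560.436 kJ/kg
HHV = 41089 + 3560.436 = 44649.44 kJ/kg


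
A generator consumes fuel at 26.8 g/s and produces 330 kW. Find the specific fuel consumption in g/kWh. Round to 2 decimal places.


SFC = (mf / BP) * 3600
Rate = 26.8 / 330 = 0.081212 g/(s*kW)
SFC = 0.081212 * 3600 = 292.36 g/kWh


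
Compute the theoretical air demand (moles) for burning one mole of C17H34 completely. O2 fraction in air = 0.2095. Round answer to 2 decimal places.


Balanced combustion: C17H34 + 25.5 O2 -> 17 CO2 + 17 H2O
O2 needed = C + H/4 = 17 + 34/4 = 25.50 moles
Air moles = O2 / 0.2095 = 25.50 / 0.2095 = 121.72 moles air


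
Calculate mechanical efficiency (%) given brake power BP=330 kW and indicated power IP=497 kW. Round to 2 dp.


eta_mech = (BP / IP) * 100
Ratio = 330 / 497 = 0.6640
eta_mech = 0.6640 * 100 = 66.40%


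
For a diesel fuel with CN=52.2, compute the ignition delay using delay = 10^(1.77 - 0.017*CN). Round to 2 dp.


delay = 10^(1.77 - 0.017*CN)
Exponent = 1.77 - 0.017*52.2 = 0.8826
delay = 10^0.8826 = 7.63 ms


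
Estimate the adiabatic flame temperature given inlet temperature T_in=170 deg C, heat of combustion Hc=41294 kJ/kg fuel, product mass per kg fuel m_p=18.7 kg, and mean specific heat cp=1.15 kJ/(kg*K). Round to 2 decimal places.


T_ad = T_in + Hc / (m_p * cp)
Denominator = 18.7 * 1.15 = 21.5050
Temperature rise = 41294 / 21.5050 = 1920.20 K
T_ad = 170 + 1920.20 = 2090.20 deg C


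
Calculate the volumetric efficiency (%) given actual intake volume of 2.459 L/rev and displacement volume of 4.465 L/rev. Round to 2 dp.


eta_v = (V_actual / V_disp) * 100
Ratio = 2.459 / 4.465 = 0.5507
eta_v = 0.5507 * 100 = 55.07%


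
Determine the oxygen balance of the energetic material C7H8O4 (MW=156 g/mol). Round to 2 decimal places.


OB = -1600 * (2C + H/2 - O) / MW
Inner = 2*7 + 8/2 - 4 = 14.00
OB = -1600 * 14.00 / 156 = -143.59%


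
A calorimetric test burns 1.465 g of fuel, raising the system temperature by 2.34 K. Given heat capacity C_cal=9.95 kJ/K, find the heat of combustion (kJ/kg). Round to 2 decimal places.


Hc = C_cal * delta_T / m_fuel
Q_released = 9.95 * 2.34 = 23.2830 kJ
m_fuel = 1.465 g = 1.465/1000 kg = 0.001465 kg
Hc = 23.2830 / 0.001465 = 15892.83 kJ/kg


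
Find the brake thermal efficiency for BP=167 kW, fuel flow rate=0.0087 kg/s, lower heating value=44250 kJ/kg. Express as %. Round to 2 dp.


eta_BTE = (BP / (mf * LHV)) * 100
Denominator = 0.0087 * 44250 = 384.9750 kW
eta_BTE = (167 / 384.9750) * 100 = 43.38%


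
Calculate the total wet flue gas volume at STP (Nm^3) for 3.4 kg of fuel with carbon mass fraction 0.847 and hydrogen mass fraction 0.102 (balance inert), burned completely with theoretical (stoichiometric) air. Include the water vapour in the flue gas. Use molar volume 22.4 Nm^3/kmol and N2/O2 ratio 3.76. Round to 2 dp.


Per kg fuel: CO2 = (C/12 kmol)*22.4 = (0.847/12)*22.4 = 1.58107 Nm^3
Per kg fuel: H2O = (H/2 kmol)*22.4 = (0.102/2)*22.4 = 1.14240 Nm^3
O2 needed per kg fuel = C/12 + H/4 = 0.847/12 + 0.102/4 = 0.09608333 kmol
Per kg fuel: N2 = O2*3.76*22.4 = 0.09608333*3.76*22.4 = 8.09252 Nm^3
Total per kg = 1.58107 + 1.14240 + 8.09252 = 10.81599 Nm^3
Total = 10.81599 * 3.4 = 36.77 Nm^3


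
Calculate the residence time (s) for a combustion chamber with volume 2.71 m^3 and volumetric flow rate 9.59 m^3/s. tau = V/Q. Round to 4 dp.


tau = V / Q_flow
tau = 2.71 / 9.59 = 0.2826 s


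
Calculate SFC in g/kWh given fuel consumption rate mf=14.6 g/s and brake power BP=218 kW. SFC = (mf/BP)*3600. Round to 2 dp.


SFC = (mf / BP) * 3600
Rate = 14.6 / 218 = 0.066972 g/(s*kW)
SFC = 0.066972 * 3600 = 241.10 g/kWh


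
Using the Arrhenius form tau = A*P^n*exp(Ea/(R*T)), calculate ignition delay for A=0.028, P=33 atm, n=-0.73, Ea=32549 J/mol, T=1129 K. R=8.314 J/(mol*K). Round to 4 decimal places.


tau = A * P^n * exp(Ea/(R*T))
P^n = 33^(-0.73) = 0.07789056
Ea/(R*T) = 32549/(8.314*1129) = 3.467637
exp(Ea/(R*T)) = 32.060908
tau = 0.028 * 0.07789056 * 32.060908 = 0.0699 ms


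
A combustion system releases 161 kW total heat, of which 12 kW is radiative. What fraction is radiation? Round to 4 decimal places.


f_rad = Q_rad / Q_total
f_rad = 12 / 161 = 0.0745


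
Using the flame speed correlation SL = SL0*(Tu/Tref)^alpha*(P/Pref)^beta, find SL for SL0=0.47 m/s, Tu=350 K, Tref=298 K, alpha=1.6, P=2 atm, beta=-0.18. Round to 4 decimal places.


SL = SL0 * (Tu/Tref)^alpha * (P/Pref)^beta
T ratio = 350/298 = 1.17449664
(T ratio)^alpha = 1.17449664^1.6 = 1.293489
(P/Pref)^beta = 2^(-0.18) = 0.882703
SL = 0.47 * 1.293489 * 0.882703 = 0.5366 m/s


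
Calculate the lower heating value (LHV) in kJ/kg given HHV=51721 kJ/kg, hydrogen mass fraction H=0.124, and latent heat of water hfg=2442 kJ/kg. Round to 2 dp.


LHV = HHV - hfg * 9 * H
Water correction = 2442 * 9 * 0.124 = 2725.272 kJ/kg
LHV = 51721 - 2725.272 = 48995.73 kJ/kg


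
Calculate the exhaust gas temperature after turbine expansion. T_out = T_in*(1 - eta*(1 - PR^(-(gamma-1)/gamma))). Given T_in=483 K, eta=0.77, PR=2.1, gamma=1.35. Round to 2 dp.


T_out = T_in * (1 - eta * (1 - PR^(-(gamma-1)/gamma)))
Exponent = -(1.35-1)/1.35 = -0.25925926
PR^exp = 2.1^(-0.25925926) = 0.82501466
Factor = 1 - 0.77*(1 - 0.82501466) = 0.86526129
T_out = 483 * 0.86526129 = 417.92 K


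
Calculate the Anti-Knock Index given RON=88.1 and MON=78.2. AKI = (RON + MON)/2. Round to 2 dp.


AKI = (RON + MON) / 2
AKI = (88.1 + 78.2) / 2
AKI = 166.3 / 2 = 83.15


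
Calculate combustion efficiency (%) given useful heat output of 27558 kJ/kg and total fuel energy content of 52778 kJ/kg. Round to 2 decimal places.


Efficiency = (Q_useful / Q_fuel) * 100
Efficiency = (27558 / 52778) * 100
Efficiency = 0.5221 * 100 = 52.21%


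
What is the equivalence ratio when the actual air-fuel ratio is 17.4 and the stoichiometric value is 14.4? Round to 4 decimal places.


phi = AFR_stoich / AFR_actual
phi = 14.4 / 17.4 = 0.8276


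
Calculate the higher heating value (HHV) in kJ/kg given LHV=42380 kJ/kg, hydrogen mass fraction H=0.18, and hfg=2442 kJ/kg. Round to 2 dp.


HHV = LHV + hfg * 9 * H
Water addition = 2442 * 9 * 0.18 = 3956.040 kJ/kg
HHV = 42380 + 3956.040 = 46336.04 kJ/kg


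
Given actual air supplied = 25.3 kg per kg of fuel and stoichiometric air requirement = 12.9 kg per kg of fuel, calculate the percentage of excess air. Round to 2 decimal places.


Excess air = actual - stoichiometric = 25.3 - 12.9 = 12.40 kg/kg fuel
Excess air % = (excess / stoich) * 100 = (12.40 / 12.9) * 100 = 96.12%


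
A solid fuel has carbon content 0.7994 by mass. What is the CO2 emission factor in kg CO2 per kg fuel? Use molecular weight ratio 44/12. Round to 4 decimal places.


EF = C_frac * (M_CO2 / M_C)
EF = 0.7994 * (44/12)
EF = 0.7994 * 3.666667 = 2.9311 kg_CO2/kg_fuel


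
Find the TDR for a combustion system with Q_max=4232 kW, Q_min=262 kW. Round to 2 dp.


TDR = Q_max / Q_min
TDR = 4232 / 262 = 16.15


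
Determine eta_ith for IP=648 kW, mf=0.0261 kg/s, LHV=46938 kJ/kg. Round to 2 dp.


eta_ith = (IP / (mf * LHV)) * 100
Denominator = 0.0261 * 46938 = 1225.0818 kW
eta_ith = (648 / 1225.0818) * 100 = 52.89%


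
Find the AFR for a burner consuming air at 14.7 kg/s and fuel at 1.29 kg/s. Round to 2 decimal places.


AFR = m_air / m_fuel
AFR = 14.7 / 1.29 = 11.40


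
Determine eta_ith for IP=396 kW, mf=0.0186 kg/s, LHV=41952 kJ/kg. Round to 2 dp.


eta_ith = (IP / (mf * LHV)) * 100
Denominator = 0.0186 * 41952 = 780.3072 kW
eta_ith = (396 / 780.3072) * 100 = 50.75%


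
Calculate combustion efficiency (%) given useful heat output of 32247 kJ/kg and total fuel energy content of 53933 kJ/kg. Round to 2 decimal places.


Efficiency = (Q_useful / Q_fuel) * 100
Efficiency = (32247 / 53933) * 100
Efficiency = 0.5979 * 100 = 59.79%


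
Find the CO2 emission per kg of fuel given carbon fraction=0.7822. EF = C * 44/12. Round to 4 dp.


EF = C_frac * (M_CO2 / M_C)
EF = 0.7822 * (44/12)
EF = 0.7822 * 3.666667 = 2.8681 kg_CO2/kg_fuel


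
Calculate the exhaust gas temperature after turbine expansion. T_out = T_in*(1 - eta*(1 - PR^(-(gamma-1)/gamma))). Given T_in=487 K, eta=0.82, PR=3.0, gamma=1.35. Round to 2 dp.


T_out = T_in * (1 - eta * (1 - PR^(-(gamma-1)/gamma)))
Exponent = -(1.35-1)/1.35 = -0.25925926
PR^exp = 3.0^(-0.25925926) = 0.75214556
Factor = 1 - 0.82*(1 - 0.75214556) = 0.79675936
T_out = 487 * 0.79675936 = 388.02 K


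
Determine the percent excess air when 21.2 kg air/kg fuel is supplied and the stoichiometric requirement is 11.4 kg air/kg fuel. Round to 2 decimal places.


Excess air = actual - stoichiometric = 21.2 - 11.4 = 9.80 kg/kg fuel
Excess air % = (excess / stoich) * 100 = (9.80 / 11.4) * 100 = 85.96%


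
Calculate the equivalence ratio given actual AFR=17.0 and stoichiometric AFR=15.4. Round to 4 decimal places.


phi = AFR_stoich / AFR_actual
phi = 15.4 / 17.0 = 0.9059


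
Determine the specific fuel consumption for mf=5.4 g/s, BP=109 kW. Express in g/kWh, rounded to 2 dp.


SFC = (mf / BP) * 3600
Rate = 5.4 / 109 = 0.049541 g/(s*kW)
SFC = 0.049541 * 3600 = 178.35 g/kWh


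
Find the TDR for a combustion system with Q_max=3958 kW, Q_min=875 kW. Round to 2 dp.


TDR = Q_max / Q_min
TDR = 3958 / 875 = 4.52


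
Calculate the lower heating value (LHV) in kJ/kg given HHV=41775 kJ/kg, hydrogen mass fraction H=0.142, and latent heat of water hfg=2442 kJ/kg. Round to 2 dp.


LHV = HHV - hfg * 9 * H
Water correction = 2442 * 9 * 0.142 = 3120.876 kJ/kg
LHV = 41775 - 3120.876 = 38654.12 kJ/kg


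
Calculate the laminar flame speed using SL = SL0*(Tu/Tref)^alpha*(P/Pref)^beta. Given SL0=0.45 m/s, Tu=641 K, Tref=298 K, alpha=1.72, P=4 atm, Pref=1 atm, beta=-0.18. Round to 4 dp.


SL = SL0 * (Tu/Tref)^alpha * (P/Pref)^beta
T ratio = 641/298 = 2.15100671
(T ratio)^alpha = 2.15100671^1.72 = 3.733738
(P/Pref)^beta = 4^(-0.18) = 0.779165
SL = 0.45 * 3.733738 * 0.779165 = 1.3091 m/s


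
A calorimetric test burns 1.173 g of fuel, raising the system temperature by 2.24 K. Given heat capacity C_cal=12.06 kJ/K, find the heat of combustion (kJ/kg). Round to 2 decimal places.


Hc = C_cal * delta_T / m_fuel
Q_released = 12.06 * 2.24 = 27.0144 kJ
m_fuel = 1.173 g = 1.173/1000 kg = 0.001173 kg
Hc = 27.0144 / 0.001173 = 23030.18 kJ/kg


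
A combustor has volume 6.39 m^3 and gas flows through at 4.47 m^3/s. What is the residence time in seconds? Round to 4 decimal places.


tau = V / Q_flow
tau = 6.39 / 4.47 = 1.4295 s


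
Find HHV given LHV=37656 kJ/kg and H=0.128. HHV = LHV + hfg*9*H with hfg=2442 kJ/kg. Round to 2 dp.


HHV = LHV + hfg * 9 * H
Water addition = 2442 * 9 * 0.128 = 2813.184 kJ/kg
HHV = 37656 + 2813.184 = 40469.18 kJ/kg


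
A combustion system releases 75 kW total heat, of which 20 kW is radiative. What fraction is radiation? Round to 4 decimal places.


f_rad = Q_rad / Q_total
f_rad = 20 / 75 = 0.2667


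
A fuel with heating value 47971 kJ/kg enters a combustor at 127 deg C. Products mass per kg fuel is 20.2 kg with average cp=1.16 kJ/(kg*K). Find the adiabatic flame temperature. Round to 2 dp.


T_ad = T_in + Hc / (m_p * cp)
Denominator = 20.2 * 1.16 = 23.4320
Temperature rise = 47971 / 23.4320 = 2047.24 K
T_ad = 127 + 2047.24 = 2174.24 deg C


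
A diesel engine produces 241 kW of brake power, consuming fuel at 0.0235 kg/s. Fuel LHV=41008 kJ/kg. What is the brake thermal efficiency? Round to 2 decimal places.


eta_BTE = (BP / (mf * LHV)) * 100
Denominator = 0.0235 * 41008 = 963.6880 kW
eta_BTE = (241 / 963.6880) * 100 = 25.01%


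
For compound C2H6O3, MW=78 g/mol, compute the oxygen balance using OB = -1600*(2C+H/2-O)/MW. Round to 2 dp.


OB = -1600 * (2C + H/2 - O) / MW
Inner = 2*2 + 6/2 - 3 = 4.00
OB = -1600 * 4.00 / 78 = -82.05%


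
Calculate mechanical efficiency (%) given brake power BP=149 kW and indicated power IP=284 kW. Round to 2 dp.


eta_mech = (BP / IP) * 100
Ratio = 149 / 284 = 0.5246
eta_mech = 0.5246 * 100 = 52.46%


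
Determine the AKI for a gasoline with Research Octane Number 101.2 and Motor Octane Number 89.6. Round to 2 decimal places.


AKI = (RON + MON) / 2
AKI = (101.2 + 89.6) / 2
AKI = 190.8 / 2 = 95.40


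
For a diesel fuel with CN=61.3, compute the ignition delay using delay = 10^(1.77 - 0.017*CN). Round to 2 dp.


delay = 10^(1.77 - 0.017*CN)
Exponent = 1.77 - 0.017*61.3 = 0.7279
delay = 10^0.7279 = 5.34 ms
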